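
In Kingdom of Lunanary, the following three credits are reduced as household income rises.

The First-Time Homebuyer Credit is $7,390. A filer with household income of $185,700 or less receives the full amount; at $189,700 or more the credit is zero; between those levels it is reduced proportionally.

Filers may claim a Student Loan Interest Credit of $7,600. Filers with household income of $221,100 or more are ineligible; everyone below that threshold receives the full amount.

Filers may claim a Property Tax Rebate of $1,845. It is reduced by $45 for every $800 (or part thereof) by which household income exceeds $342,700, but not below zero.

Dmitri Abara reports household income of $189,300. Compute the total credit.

$10,184

First-Time Homebuyer Credit: $189,300 is $3,600 into a $4,000 phase-out range, leaving 400/4,000 of the credit: $7,390 × 400/4,000 = $739.
Student Loan Interest Credit: $189,300 is below the $221,100 cutoff, so the full $7,600 applies.
Property Tax Rebate: $189,300 is at or below the $342,700 threshold, so the full $1,845 applies.
Total: $739 + $7,600 + $1,845 = $10,184.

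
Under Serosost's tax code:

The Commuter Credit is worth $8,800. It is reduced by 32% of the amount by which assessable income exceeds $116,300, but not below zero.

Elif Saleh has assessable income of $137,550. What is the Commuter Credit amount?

Commuter Credit: 32% of the $21,250 excess over $116,300 is $6,800; credit = $8,800 − $6,800 = $2,000.

$2,000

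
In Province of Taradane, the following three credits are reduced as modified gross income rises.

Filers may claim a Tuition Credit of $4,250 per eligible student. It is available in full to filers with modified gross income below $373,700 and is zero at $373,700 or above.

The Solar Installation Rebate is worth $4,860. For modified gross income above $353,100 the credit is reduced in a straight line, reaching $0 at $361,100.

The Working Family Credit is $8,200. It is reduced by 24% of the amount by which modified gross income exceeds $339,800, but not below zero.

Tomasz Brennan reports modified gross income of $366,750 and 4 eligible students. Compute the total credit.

Tuition Credit: base = 4 × $4,250 = $17,000. $366,750 is below the $373,700 cutoff, so the full $17,000 applies.
Solar Installation Rebate: $366,750 is at or above $361,100, so the credit is $0.
Working Family Credit: 24% of the $26,950 excess over $339,800 is $6,468; credit = $8,200 − $6,468 = $1,732.
Total: $17,000 + $0 + $1,732 = $18,732.

$18,732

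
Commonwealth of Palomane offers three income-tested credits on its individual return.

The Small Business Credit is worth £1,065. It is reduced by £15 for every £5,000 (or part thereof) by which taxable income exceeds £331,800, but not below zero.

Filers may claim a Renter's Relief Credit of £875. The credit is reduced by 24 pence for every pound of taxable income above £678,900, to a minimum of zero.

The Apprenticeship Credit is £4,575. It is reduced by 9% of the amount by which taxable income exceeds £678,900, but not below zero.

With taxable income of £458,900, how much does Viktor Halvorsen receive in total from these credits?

Small Business Credit: income exceeds £331,800 by £127,100, which is 26 full-or-partial £5,000 increments; reduction = 26 × £15 = £390, leaving £675.
Renter's Relief Credit: £458,900 is at or below the £678,900 threshold, so the full £875 applies.
Apprenticeship Credit: £458,900 is at or below the £678,900 threshold, so the full £4,575 applies.
Total: £675 + £875 + £4,575 = £6,125.

£6,125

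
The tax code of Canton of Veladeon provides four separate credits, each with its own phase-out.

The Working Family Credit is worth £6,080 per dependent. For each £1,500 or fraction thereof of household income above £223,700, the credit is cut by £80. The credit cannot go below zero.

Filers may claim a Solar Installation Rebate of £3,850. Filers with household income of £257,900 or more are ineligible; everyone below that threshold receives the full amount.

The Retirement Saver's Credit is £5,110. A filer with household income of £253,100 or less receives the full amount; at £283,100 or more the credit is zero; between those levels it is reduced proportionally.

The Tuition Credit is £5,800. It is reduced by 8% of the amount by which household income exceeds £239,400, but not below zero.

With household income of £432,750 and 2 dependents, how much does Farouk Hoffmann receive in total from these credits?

Working Family Credit: base = 2 × £6,080 = £12,160. income exceeds £223,700 by £209,050, which is 140 full-or-partial £1,500 increments; reduction = 140 × £80 = £11,200, leaving £960.
Solar Installation Rebate: £432,750 meets or exceeds the £257,900 cutoff, so the credit is £0.
Retirement Saver's Credit: £432,750 is at or above £283,100, so the credit is £0.
Tuition Credit: 8% of the £193,350 excess over £239,400 is £15,468 ≥ base, so the credit is £0.
Total: £960 + £0 + £0 + £0 = £960.

£960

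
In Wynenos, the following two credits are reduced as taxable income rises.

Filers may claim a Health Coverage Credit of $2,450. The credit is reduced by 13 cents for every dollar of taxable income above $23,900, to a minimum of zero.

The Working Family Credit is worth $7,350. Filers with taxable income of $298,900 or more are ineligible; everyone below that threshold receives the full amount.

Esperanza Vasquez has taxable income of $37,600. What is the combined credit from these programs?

Health Coverage Credit: 13% of the $13,700 excess over $23,900 is $1,781; credit = $2,450 − $1,781 = $669.
Working Family Credit: $37,600 is below the $298,900 cutoff, so the full $7,350 applies.
Total: $669 + $7,350 = $8,019.

$8,019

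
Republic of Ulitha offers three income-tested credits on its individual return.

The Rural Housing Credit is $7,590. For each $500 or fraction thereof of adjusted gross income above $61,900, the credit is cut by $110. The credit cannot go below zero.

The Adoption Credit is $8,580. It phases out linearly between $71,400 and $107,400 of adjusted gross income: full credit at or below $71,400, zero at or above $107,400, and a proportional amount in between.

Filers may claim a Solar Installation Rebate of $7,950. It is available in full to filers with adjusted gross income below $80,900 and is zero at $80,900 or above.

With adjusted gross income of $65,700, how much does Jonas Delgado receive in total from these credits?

$23,240

Rural Housing Credit: income exceeds $61,900 by $3,800, which is 8 full-or-partial $500 increments; reduction = 8 × $110 = $880, leaving $6,710.
Adoption Credit: $65,700 is at or below the $71,400 threshold, so the full $8,580 applies.
Solar Installation Rebate: $65,700 is below the $80,900 cutoff, so the full $7,950 applies.
Total: $6,710 + $8,580 + $7,950 = $23,240.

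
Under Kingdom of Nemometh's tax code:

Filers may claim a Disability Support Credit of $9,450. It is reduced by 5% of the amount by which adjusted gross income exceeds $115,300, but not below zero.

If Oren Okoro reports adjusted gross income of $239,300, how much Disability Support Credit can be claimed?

Disability Support Credit: 5% of the $124,000 excess over $115,300 is $6,200; credit = $9,450 − $6,200 = $3,250.

$3,250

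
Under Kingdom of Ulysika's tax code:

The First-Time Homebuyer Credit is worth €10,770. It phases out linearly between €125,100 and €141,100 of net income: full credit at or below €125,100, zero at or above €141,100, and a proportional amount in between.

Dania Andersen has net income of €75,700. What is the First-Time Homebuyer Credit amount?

First-Time Homebuyer Credit: €75,700 is at or below the €125,100 threshold, so the full €10,770 applies.

€10,770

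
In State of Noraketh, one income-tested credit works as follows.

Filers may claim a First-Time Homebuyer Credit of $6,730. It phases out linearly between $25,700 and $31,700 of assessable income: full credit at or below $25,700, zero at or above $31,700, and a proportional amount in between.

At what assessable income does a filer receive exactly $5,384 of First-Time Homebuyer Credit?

$26,900

$5,384 is 5,384/6,730 of the full $6,730, so 1,346/6,730 of the $6,000 range has been used: income = $25,700 + $6,000 × 1,346/6,730 = $26,900.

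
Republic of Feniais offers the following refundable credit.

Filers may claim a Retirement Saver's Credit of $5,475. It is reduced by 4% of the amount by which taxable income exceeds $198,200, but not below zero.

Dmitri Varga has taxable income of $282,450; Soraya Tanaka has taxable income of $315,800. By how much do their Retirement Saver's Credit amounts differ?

Dmitri ($282,450): Retirement Saver's Credit: 4% of the $84,250 excess over $198,200 is $3,370; credit = $5,475 − $3,370 = $2,105.
Soraya ($315,800): Retirement Saver's Credit: 4% of the $117,600 excess over $198,200 is $4,704; credit = $5,475 − $4,704 = $771.
Difference: |$2,105 − $771| = $1,334.

$1,334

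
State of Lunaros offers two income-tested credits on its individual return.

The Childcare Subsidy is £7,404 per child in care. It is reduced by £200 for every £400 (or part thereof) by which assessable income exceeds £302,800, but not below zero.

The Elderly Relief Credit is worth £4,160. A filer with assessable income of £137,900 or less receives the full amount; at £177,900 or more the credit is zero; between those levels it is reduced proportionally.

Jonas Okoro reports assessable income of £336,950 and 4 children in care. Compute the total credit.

Childcare Subsidy: base = 4 × £7,404 = £29,616. income exceeds £302,800 by £34,150, which is 86 full-or-partial £400 increments; reduction = 86 × £200 = £17,200, leaving £12,416.
Elderly Relief Credit: £336,950 is at or above £177,900, so the credit is £0.
Total: £12,416 + £0 = £12,416.

£12,416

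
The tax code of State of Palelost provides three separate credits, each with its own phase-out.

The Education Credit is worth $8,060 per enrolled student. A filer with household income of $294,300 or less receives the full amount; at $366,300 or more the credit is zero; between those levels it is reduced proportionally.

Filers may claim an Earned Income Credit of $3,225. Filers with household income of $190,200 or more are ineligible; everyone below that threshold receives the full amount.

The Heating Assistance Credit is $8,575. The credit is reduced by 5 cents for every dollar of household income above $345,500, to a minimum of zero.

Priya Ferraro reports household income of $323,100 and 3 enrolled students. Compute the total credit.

$23,083

Education Credit: base = 3 × $8,060 = $24,180. $323,100 is $28,800 into a $72,000 phase-out range, leaving 43,200/72,000 of the credit: $24,180 × 43,200/72,000 = $14,508.
Earned Income Credit: $323,100 meets or exceeds the $190,200 cutoff, so the credit is $0.
Heating Assistance Credit: $323,100 is at or below the $345,500 threshold, so the full $8,575 applies.
Total: $14,508 + $0 + $8,575 = $23,083.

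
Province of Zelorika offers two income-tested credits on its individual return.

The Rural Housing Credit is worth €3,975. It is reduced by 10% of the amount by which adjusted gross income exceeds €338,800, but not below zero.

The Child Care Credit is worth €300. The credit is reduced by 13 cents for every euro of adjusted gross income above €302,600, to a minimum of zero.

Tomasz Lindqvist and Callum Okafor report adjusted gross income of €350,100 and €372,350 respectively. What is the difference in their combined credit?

€2,225

Tomasz (€350,100): Rural Housing Credit: 10% of the €11,300 excess over €338,800 is €1,130; credit = €3,975 − €1,130 = €2,845. Child Care Credit: 13% of the €47,500 excess over €302,600 is €6,175 ≥ base, so the credit is €0. total €2,845 + €0 = €2,845
Callum (€372,350): Rural Housing Credit: 10% of the €33,550 excess over €338,800 is €3,355; credit = €3,975 − €3,355 = €620. Child Care Credit: 13% of the €69,750 excess over €302,600 is €9,067.50 ≥ base, so the credit is €0. total €620 + €0 = €620
Difference: |€2,845 − €620| = €2,225.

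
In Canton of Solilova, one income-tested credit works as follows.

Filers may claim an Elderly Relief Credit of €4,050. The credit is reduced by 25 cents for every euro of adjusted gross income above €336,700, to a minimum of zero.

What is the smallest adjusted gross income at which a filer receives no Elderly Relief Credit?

The credit falls by 25% of each euro above €336,700, so it reaches zero when the excess is €4,050 / 25% = €16,200: income = €336,700 + €16,200 = €352,900.

€352,900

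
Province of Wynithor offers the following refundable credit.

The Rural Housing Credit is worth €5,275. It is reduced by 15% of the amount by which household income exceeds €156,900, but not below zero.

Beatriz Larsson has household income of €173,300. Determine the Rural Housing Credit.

€2,815

Rural Housing Credit: 15% of the €16,400 excess over €156,900 is €2,460; credit = €5,275 − €2,460 = €2,815.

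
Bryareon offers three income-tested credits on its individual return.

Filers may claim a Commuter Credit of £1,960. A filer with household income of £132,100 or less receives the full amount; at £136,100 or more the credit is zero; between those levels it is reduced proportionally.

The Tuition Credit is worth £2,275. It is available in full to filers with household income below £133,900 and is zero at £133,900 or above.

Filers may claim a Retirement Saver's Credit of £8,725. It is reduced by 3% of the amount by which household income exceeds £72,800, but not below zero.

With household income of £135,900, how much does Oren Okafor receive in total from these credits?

£6,930

Commuter Credit: £135,900 is £3,800 into a £4,000 phase-out range, leaving 200/4,000 of the credit: £1,960 × 200/4,000 = £98.
Tuition Credit: £135,900 meets or exceeds the £133,900 cutoff, so the credit is £0.
Retirement Saver's Credit: 3% of the £63,100 excess over £72,800 is £1,893; credit = £8,725 − £1,893 = £6,832.
Total: £98 + £0 + £6,832 = £6,930.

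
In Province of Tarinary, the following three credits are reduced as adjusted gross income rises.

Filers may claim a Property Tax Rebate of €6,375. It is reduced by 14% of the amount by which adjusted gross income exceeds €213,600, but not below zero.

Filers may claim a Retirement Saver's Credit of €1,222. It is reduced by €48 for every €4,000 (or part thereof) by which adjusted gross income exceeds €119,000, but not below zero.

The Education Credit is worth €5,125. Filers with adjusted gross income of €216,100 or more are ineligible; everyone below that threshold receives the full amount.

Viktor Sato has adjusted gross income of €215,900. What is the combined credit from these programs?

Property Tax Rebate: 14% of the €2,300 excess over €213,600 is €322; credit = €6,375 − €322 = €6,053.
Retirement Saver's Credit: income exceeds €119,000 by €96,900, which is 25 full-or-partial €4,000 increments; reduction = 25 × €48 = €1,200, leaving €22.
Education Credit: €215,900 is below the €216,100 cutoff, so the full €5,125 applies.
Total: €6,053 + €22 + €5,125 = €11,200.

€11,200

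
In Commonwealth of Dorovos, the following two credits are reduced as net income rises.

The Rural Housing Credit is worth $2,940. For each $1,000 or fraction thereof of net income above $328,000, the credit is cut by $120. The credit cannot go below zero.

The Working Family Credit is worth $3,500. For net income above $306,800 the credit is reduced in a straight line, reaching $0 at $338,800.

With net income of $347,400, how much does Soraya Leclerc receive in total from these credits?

Rural Housing Credit: income exceeds $328,000 by $19,400, which is 20 full-or-partial $1,000 increments; reduction = 20 × $120 = $2,400, leaving $540.
Working Family Credit: $347,400 is at or above $338,800, so the credit is $0.
Total: $540 + $0 = $540.

$540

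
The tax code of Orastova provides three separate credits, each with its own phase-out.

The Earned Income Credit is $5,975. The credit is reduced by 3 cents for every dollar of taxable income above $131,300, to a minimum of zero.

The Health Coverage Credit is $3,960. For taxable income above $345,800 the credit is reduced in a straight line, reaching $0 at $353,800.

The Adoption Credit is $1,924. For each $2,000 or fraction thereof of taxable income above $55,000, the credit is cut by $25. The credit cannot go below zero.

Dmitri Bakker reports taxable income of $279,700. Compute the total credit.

Earned Income Credit: 3% of the $148,400 excess over $131,300 is $4,452; credit = $5,975 − $4,452 = $1,523.
Health Coverage Credit: $279,700 is at or below the $345,800 threshold, so the full $3,960 applies.
Adoption Credit: income exceeds $55,000 by $224,700 → 113 increments × $25 = $2,825 ≥ base, so the credit is $0.
Total: $1,523 + $3,960 + $0 = $5,483.

$5,483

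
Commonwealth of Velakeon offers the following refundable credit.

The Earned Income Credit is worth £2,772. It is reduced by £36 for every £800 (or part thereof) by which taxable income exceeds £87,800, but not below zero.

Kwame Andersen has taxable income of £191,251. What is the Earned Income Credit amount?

Earned Income Credit: income exceeds £87,800 by £103,451 → 130 increments × £36 = £4,680 ≥ base, so the credit is £0.

£0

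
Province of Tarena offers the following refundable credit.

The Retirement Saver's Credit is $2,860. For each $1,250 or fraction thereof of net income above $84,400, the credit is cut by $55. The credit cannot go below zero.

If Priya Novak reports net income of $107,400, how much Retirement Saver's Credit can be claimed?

$1,815

Retirement Saver's Credit: income exceeds $84,400 by $23,000, which is 19 full-or-partial $1,250 increments; reduction = 19 × $55 = $1,045, leaving $1,815.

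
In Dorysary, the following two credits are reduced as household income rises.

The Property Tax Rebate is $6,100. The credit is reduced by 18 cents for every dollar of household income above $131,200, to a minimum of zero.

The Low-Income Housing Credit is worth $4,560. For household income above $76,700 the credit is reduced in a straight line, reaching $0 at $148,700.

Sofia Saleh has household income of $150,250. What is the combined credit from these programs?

$2,671

Property Tax Rebate: 18% of the $19,050 excess over $131,200 is $3,429; credit = $6,100 − $3,429 = $2,671.
Low-Income Housing Credit: $150,250 is at or above $148,700, so the credit is $0.
Total: $2,671 + $0 = $2,671.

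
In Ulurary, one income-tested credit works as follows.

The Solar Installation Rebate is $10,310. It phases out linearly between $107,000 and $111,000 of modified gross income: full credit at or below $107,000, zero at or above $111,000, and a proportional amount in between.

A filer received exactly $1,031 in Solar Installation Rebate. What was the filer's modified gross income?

$1,031 is 1,031/10,310 of the full $10,310, so 9,279/10,310 of the $4,000 range has been used: income = $107,000 + $4,000 × 9,279/10,310 = $110,600.

$110,600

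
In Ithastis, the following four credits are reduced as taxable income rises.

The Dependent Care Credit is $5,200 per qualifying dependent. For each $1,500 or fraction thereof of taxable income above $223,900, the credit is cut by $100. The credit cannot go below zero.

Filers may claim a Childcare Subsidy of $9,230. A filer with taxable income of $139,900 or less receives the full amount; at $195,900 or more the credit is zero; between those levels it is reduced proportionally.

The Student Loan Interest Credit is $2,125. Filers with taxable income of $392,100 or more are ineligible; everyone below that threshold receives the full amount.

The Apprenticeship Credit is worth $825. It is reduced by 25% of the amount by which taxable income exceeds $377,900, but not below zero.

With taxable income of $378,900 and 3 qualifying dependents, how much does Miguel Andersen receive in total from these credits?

Dependent Care Credit: base = 3 × $5,200 = $15,600. income exceeds $223,900 by $155,000, which is 104 full-or-partial $1,500 increments; reduction = 104 × $100 = $10,400, leaving $5,200.
Childcare Subsidy: $378,900 is at or above $195,900, so the credit is $0.
Student Loan Interest Credit: $378,900 is below the $392,100 cutoff, so the full $2,125 applies.
Apprenticeship Credit: 25% of the $1,000 excess over $377,900 is $250; credit = $825 − $250 = $575.
Total: $5,200 + $0 + $2,125 + $575 = $7,900.

$7,900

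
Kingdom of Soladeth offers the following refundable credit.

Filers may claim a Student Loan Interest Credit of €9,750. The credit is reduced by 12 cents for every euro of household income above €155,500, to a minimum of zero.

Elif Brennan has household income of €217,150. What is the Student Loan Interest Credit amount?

Student Loan Interest Credit: 12% of the €61,650 excess over €155,500 is €7,398; credit = €9,750 − €7,398 = €2,352.

€2,352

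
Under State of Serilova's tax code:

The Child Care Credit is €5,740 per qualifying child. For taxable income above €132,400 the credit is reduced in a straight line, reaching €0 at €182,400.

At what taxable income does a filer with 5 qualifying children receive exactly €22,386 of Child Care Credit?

Full credit = 5 × €5,740 = €28,700.
€22,386 is 22,386/28,700 of the full €28,700, so 6,314/28,700 of the €50,000 range has been used: income = €132,400 + €50,000 × 6,314/28,700 = €143,400.

€143,400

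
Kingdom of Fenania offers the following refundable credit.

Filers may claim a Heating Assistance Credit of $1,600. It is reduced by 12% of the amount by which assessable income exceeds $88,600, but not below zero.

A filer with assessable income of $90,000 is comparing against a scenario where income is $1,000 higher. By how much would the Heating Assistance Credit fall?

$120

At $90,000 — 12% of the $1,400 excess over $88,600 is $168; credit = $1,600 − $168 = $1,432.
At $91,000 — 12% of the $2,400 excess over $88,600 is $288; credit = $1,600 − $288 = $1,312.
Lost: $1,432 − $1,312 = $120.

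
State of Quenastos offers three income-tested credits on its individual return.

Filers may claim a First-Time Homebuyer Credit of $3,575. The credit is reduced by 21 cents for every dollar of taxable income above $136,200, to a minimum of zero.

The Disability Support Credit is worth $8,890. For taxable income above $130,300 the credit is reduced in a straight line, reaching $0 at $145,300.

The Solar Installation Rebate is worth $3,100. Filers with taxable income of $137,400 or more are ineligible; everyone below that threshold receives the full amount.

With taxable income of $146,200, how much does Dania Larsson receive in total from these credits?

$1,475

First-Time Homebuyer Credit: 21% of the $10,000 excess over $136,200 is $2,100; credit = $3,575 − $2,100 = $1,475.
Disability Support Credit: $146,200 is at or above $145,300, so the credit is $0.
Solar Installation Rebate: $146,200 meets or exceeds the $137,400 cutoff, so the credit is $0.
Total: $1,475 + $0 + $0 = $1,475.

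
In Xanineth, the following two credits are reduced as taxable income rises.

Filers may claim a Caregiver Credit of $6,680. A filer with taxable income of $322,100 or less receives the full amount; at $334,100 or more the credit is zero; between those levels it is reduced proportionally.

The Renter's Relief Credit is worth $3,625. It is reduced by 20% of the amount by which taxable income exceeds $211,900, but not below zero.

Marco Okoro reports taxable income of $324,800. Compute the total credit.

$5,177

Caregiver Credit: $324,800 is $2,700 into a $12,000 phase-out range, leaving 9,300/12,000 of the credit: $6,680 × 9,300/12,000 = $5,177.
Renter's Relief Credit: 20% of the $112,900 excess over $211,900 is $22,580 ≥ base, so the credit is $0.
Total: $5,177 + $0 = $5,177.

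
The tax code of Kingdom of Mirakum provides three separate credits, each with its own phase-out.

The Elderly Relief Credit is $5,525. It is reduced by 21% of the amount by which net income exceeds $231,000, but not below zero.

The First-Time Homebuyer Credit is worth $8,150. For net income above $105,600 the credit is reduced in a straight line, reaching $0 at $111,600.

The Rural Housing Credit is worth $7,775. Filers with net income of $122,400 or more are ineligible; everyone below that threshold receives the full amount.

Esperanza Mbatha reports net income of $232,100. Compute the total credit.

$5,294

Elderly Relief Credit: 21% of the $1,100 excess over $231,000 is $231; credit = $5,525 − $231 = $5,294.
First-Time Homebuyer Credit: $232,100 is at or above $111,600, so the credit is $0.
Rural Housing Credit: $232,100 meets or exceeds the $122,400 cutoff, so the credit is $0.
Total: $5,294 + $0 + $0 = $5,294.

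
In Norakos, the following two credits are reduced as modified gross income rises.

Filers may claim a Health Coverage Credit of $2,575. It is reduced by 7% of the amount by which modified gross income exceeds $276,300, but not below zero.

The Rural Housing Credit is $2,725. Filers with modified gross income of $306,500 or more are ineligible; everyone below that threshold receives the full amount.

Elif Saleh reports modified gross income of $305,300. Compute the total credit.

$3,270

Health Coverage Credit: 7% of the $29,000 excess over $276,300 is $2,030; credit = $2,575 − $2,030 = $545.
Rural Housing Credit: $305,300 is below the $306,500 cutoff, so the full $2,725 applies.
Total: $545 + $2,725 = $3,270.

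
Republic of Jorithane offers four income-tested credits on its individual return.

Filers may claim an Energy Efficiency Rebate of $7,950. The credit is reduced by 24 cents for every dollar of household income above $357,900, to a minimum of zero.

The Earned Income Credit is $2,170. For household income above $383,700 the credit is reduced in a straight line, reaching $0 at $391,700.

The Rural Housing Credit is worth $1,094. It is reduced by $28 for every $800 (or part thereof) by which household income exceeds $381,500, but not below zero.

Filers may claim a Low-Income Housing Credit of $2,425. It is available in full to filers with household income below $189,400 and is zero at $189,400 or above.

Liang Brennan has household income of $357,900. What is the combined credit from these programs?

Energy Efficiency Rebate: $357,900 is at or below the $357,900 threshold, so the full $7,950 applies.
Earned Income Credit: $357,900 is at or below the $383,700 threshold, so the full $2,170 applies.
Rural Housing Credit: $357,900 is at or below the $381,500 threshold, so the full $1,094 applies.
Low-Income Housing Credit: $357,900 meets or exceeds the $189,400 cutoff, so the credit is $0.
Total: $7,950 + $2,170 + $1,094 + $0 = $11,214.

$11,214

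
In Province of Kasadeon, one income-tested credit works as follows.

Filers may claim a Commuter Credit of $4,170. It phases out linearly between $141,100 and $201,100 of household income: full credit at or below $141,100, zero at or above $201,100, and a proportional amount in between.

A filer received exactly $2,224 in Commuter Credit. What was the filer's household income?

$2,224 is 2,224/4,170 of the full $4,170, so 1,946/4,170 of the $60,000 range has been used: income = $141,100 + $60,000 × 1,946/4,170 = $169,100.

$169,100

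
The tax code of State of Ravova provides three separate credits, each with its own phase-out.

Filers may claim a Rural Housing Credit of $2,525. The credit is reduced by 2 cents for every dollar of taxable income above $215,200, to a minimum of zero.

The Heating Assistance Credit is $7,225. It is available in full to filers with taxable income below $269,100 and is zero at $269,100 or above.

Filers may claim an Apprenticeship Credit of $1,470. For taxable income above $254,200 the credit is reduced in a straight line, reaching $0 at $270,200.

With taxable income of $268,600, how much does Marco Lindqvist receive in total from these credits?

Rural Housing Credit: 2% of the $53,400 excess over $215,200 is $1,068; credit = $2,525 − $1,068 = $1,457.
Heating Assistance Credit: $268,600 is below the $269,100 cutoff, so the full $7,225 applies.
Apprenticeship Credit: $268,600 is $14,400 into a $16,000 phase-out range, leaving 1,600/16,000 of the credit: $1,470 × 1,600/16,000 = $147.
Total: $1,457 + $7,225 + $147 = $8,829.

$8,829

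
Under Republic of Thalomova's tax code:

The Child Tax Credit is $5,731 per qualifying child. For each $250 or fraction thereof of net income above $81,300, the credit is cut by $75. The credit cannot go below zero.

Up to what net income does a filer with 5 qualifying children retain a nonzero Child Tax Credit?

Full credit = 5 × $5,731 = $28,655.
After 382 increments the reduction is 382 × $75 = $28,650, leaving $5; one more increment wipes it out. Increment 382 ends at excess 382 × $250 = $95,500, so the highest qualifying income is $81,300 + $95,500 = $176,800.

$176,800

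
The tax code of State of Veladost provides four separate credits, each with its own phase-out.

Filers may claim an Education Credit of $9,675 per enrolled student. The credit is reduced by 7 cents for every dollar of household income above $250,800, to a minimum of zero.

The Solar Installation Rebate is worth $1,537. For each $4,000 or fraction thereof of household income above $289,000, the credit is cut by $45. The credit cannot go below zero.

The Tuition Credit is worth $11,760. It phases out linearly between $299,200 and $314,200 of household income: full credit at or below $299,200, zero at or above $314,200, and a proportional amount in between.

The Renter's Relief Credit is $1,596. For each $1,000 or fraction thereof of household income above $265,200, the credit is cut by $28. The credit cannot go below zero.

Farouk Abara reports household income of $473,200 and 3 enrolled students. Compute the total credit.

$13,457

Education Credit: base = 3 × $9,675 = $29,025. 7% of the $222,400 excess over $250,800 is $15,568; credit = $29,025 − $15,568 = $13,457.
Solar Installation Rebate: income exceeds $289,000 by $184,200 → 47 increments × $45 = $2,115 ≥ base, so the credit is $0.
Tuition Credit: $473,200 is at or above $314,200, so the credit is $0.
Renter's Relief Credit: income exceeds $265,200 by $208,000 → 208 increments × $28 = $5,824 ≥ base, so the credit is $0.
Total: $13,457 + $0 + $0 + $0 = $13,457.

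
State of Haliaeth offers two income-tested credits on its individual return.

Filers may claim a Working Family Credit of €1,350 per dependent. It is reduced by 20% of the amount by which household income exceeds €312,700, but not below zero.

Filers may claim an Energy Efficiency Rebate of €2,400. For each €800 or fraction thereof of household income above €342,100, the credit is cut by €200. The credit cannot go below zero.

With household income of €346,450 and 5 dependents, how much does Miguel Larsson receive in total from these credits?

€1,200

Working Family Credit: base = 5 × €1,350 = €6,750. 20% of the €33,750 excess over €312,700 is €6,750 ≥ base, so the credit is €0.
Energy Efficiency Rebate: income exceeds €342,100 by €4,350, which is 6 full-or-partial €800 increments; reduction = 6 × €200 = €1,200, leaving €1,200.
Total: €0 + €1,200 = €1,200.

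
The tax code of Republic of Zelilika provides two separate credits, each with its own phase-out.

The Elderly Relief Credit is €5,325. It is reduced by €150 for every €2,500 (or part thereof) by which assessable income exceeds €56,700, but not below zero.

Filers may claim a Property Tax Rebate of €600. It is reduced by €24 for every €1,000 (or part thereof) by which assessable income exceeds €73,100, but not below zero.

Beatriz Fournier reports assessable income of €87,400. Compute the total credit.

Elderly Relief Credit: income exceeds €56,700 by €30,700, which is 13 full-or-partial €2,500 increments; reduction = 13 × €150 = €1,950, leaving €3,375.
Property Tax Rebate: income exceeds €73,100 by €14,300, which is 15 full-or-partial €1,000 increments; reduction = 15 × €24 = €360, leaving €240.
Total: €3,375 + €240 = €3,615.

€3,615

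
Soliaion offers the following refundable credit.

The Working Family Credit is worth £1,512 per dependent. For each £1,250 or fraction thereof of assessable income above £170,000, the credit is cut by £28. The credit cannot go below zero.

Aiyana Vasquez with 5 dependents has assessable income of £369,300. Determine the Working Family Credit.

Working Family Credit: base = 5 × £1,512 = £7,560. income exceeds £170,000 by £199,300, which is 160 full-or-partial £1,250 increments; reduction = 160 × £28 = £4,480, leaving £3,080.

£3,080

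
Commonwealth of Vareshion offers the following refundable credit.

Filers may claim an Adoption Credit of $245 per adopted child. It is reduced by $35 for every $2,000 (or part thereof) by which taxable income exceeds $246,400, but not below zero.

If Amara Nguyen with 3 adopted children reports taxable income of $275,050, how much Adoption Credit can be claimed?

Adoption Credit: base = 3 × $245 = $735. income exceeds $246,400 by $28,650, which is 15 full-or-partial $2,000 increments; reduction = 15 × $35 = $525, leaving $210.

$210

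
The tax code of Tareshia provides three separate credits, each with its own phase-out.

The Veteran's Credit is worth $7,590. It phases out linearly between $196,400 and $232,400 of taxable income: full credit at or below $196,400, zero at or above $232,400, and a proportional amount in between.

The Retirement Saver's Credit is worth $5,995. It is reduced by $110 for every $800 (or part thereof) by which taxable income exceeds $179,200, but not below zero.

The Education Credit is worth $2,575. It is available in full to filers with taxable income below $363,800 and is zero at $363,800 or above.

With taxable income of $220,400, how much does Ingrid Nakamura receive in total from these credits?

$5,380

Veteran's Credit: $220,400 is $24,000 into a $36,000 phase-out range, leaving 12,000/36,000 of the credit: $7,590 × 12,000/36,000 = $2,530.
Retirement Saver's Credit: income exceeds $179,200 by $41,200, which is 52 full-or-partial $800 increments; reduction = 52 × $110 = $5,720, leaving $275.
Education Credit: $220,400 is below the $363,800 cutoff, so the full $2,575 applies.
Total: $2,530 + $275 + $2,575 = $5,380.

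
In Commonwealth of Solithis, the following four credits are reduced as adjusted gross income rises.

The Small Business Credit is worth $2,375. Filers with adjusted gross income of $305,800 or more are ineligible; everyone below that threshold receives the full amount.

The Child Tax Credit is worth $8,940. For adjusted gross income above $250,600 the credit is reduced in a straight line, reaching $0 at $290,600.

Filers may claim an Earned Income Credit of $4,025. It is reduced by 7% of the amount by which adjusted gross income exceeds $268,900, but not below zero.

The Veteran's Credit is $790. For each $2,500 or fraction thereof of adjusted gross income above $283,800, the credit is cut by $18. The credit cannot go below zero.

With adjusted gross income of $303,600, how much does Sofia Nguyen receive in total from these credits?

$4,617

Small Business Credit: $303,600 is below the $305,800 cutoff, so the full $2,375 applies.
Child Tax Credit: $303,600 is at or above $290,600, so the credit is $0.
Earned Income Credit: 7% of the $34,700 excess over $268,900 is $2,429; credit = $4,025 − $2,429 = $1,596.
Veteran's Credit: income exceeds $283,800 by $19,800, which is 8 full-or-partial $2,500 increments; reduction = 8 × $18 = $144, leaving $646.
Total: $2,375 + $0 + $1,596 + $646 = $4,617.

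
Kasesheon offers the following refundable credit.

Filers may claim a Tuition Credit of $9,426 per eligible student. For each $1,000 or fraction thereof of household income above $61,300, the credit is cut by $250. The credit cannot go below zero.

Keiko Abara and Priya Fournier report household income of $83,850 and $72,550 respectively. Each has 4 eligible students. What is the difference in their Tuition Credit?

Keiko ($83,850): Tuition Credit: base = 4 × $9,426 = $37,704. income exceeds $61,300 by $22,550, which is 23 full-or-partial $1,000 increments; reduction = 23 × $250 = $5,750, leaving $31,954.
Priya ($72,550): Tuition Credit: base = 4 × $9,426 = $37,704. income exceeds $61,300 by $11,250, which is 12 full-or-partial $1,000 increments; reduction = 12 × $250 = $3,000, leaving $34,704.
Difference: |$31,954 − $34,704| = $2,750.

$2,750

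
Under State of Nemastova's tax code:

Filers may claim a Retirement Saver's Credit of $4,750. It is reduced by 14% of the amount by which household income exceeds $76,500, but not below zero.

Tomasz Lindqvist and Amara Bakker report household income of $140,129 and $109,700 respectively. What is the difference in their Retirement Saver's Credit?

$102

Tomasz ($140,129): Retirement Saver's Credit: 14% of the $63,629 excess over $76,500 is $8,908.06 ≥ base, so the credit is $0.
Amara ($109,700): Retirement Saver's Credit: 14% of the $33,200 excess over $76,500 is $4,648; credit = $4,750 − $4,648 = $102.
Difference: |$0 − $102| = $102.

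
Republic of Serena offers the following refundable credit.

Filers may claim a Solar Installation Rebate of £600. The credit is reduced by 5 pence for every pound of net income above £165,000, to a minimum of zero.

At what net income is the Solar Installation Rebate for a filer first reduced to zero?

The credit falls by 5% of each pound above £165,000, so it reaches zero when the excess is £600 / 5% = £12,000: income = £165,000 + £12,000 = £177,000.

£177,000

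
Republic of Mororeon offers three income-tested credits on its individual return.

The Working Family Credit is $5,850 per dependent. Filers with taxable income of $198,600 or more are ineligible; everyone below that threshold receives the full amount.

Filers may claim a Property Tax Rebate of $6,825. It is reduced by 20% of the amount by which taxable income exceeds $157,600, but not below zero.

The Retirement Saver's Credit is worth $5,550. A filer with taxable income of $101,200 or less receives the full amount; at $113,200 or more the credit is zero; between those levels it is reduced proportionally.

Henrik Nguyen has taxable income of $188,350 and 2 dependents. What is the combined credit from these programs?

Working Family Credit: base = 2 × $5,850 = $11,700. $188,350 is below the $198,600 cutoff, so the full $11,700 applies.
Property Tax Rebate: 20% of the $30,750 excess over $157,600 is $6,150; credit = $6,825 − $6,150 = $675.
Retirement Saver's Credit: $188,350 is at or above $113,200, so the credit is $0.
Total: $11,700 + $675 + $0 = $12,375.

$12,375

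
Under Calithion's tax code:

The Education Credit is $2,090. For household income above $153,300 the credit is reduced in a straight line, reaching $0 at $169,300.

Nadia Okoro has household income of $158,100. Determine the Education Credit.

$1,463

Education Credit: $158,100 is $4,800 into a $16,000 phase-out range, leaving 11,200/16,000 of the credit: $2,090 × 11,200/16,000 = $1,463.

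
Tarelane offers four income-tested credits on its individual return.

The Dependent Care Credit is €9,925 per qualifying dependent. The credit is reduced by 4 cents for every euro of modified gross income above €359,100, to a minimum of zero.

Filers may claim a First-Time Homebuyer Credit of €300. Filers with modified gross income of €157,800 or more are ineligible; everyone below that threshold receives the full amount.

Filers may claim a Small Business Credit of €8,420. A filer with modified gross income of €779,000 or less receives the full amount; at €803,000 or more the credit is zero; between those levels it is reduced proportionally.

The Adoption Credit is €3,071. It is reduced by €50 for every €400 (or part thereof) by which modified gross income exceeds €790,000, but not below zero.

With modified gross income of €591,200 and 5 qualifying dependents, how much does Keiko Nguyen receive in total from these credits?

Dependent Care Credit: base = 5 × €9,925 = €49,625. 4% of the €232,100 excess over €359,100 is €9,284; credit = €49,625 − €9,284 = €40,341.
First-Time Homebuyer Credit: €591,200 meets or exceeds the €157,800 cutoff, so the credit is €0.
Small Business Credit: €591,200 is at or below the €779,000 threshold, so the full €8,420 applies.
Adoption Credit: €591,200 is at or below the €790,000 threshold, so the full €3,071 applies.
Total: €40,341 + €0 + €8,420 + €3,071 = €51,832.

€51,832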